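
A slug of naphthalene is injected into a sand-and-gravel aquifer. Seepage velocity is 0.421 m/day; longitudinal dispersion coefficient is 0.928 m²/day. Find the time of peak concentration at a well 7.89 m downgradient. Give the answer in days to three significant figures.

14.2 days

For the 1D instantaneous-source solution, setting ∂C/∂t = 0 at fixed x gives v²t² + 2Dt − x² = 0, so t = (√(D² + v²x²) − D)/v².
√(D² + v²x²) = √(0.928² + 0.421² × 7.89²) = 3.449; v² = 0.177241.
t = (3.449 − 0.928)/0.177241 = 14.2 days (vs. the pure-advection estimate x/v = 18.7 d).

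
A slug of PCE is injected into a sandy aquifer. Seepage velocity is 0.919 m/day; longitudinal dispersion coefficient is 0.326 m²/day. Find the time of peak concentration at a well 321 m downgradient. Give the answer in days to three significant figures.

349 days

For the 1D instantaneous-source solution, setting ∂C/∂t = 0 at fixed x gives v²t² + 2Dt − x² = 0, so t = (√(D² + v²x²) − D)/v².
√(D² + v²x²) = √(0.326² + 0.919² × 321²) = 295.0; v² = 0.844561.
t = (295.0 − 0.326)/0.844561 = 349 days (vs. the pure-advection estimate x/v = 349 d).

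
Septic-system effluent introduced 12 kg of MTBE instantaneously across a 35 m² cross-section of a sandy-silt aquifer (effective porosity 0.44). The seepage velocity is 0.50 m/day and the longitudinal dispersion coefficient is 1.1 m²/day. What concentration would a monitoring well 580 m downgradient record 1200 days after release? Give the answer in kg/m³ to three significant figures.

0.00561 kg/m³

For an instantaneous plane source, C(x,t) = M/(n_e·A·√(4πDt)) · exp(−(x−vt)²/(4Dt)), with n_e·A the pore (flow) area.
Plume center vt = 0.50 × 1200 = 600 m, so the well at 580 m is 20 m upgradient of the peak.
√(4πDt) = 128.8 m, giving peak height M/(n_e·A·√(4πDt)) = 12/(0.44 × 35 × 128.8) = 0.006050 kg/m³.
(x−vt)²/(4Dt) = (-20)²/(4 × 1.1 × 1200) = 0.07576; exp(−0.07576) = 0.9270.
C = 0.006050 × 0.9270 = 0.00561 kg/m³.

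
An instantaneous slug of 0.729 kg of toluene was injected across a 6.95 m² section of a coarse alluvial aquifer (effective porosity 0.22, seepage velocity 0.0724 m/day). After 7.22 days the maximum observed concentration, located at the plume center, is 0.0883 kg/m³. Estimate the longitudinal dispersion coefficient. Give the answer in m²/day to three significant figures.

0.321 m²/day

At the plume center C_max = M/(n_e·A·√(4πDt)), so D = M²/(4πt·(n_e·A·C_max)²).
n_e·A·C_max = 0.22 × 6.95 × 0.0883 = 0.1350 kg/m.
D = 0.729²/(4π × 7.22 × 0.1350²) = 0.321 m²/day.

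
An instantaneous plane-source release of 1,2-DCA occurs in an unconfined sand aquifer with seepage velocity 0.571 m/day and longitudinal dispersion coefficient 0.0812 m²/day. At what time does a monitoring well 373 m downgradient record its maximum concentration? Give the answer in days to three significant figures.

653 days

For the 1D instantaneous-source solution, setting ∂C/∂t = 0 at fixed x gives v²t² + 2Dt − x² = 0, so t = (√(D² + v²x²) − D)/v².
√(D² + v²x²) = √(0.0812² + 0.571² × 373²) = 213.0; v² = 0.326041.
t = (213.0 − 0.0812)/0.326041 = 653 days (vs. the pure-advection estimate x/v = 653 d).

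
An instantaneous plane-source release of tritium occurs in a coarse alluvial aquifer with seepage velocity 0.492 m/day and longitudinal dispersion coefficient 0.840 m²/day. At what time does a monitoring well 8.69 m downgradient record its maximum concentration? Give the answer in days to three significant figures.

14.5 days

For the 1D instantaneous-source solution, setting ∂C/∂t = 0 at fixed x gives v²t² + 2Dt − x² = 0, so t = (√(D² + v²x²) − D)/v².
√(D² + v²x²) = √(0.840² + 0.492² × 8.69²) = 4.357; v² = 0.242064.
t = (4.357 − 0.840)/0.242064 = 14.5 days (vs. the pure-advection estimate x/v = 17.7 d).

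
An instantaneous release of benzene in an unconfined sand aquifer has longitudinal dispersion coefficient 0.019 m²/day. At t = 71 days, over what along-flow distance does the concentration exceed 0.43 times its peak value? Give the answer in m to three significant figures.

The plume is Gaussian with σ = √(2Dt) = √(2 × 0.019 × 71) = 1.643 m.
C/C_peak = exp(−Δx²/(2σ²)) = 0.43 ⇒ Δx = σ·√(−2 ln 0.43) = 1.643 × 1.299 = 2.134 m.
Width = 2Δx = 4.27 m.

4.27 m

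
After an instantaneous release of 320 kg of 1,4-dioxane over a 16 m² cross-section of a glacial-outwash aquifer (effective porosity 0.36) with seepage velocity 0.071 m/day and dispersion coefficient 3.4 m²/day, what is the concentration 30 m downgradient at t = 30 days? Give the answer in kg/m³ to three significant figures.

For an instantaneous plane source, C(x,t) = M/(n_e·A·√(4πDt)) · exp(−(x−vt)²/(4Dt)), with n_e·A the pore (flow) area.
Plume center vt = 0.071 × 30 = 2.13 m, so the well at 30 m is 27.87 m downgradient of the peak.
√(4πDt) = 35.80 m, giving peak height M/(n_e·A·√(4πDt)) = 320/(0.36 × 16 × 35.80) = 1.552 kg/m³.
(x−vt)²/(4Dt) = (27.87)²/(4 × 3.4 × 30) = 1.904; exp(−1.904) = 0.1490.
C = 1.552 × 0.1490 = 0.231 kg/m³.

0.231 kg/m³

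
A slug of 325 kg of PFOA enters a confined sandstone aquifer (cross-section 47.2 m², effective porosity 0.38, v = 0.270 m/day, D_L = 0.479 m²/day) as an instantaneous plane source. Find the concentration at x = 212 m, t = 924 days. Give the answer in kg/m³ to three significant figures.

For an instantaneous plane source, C(x,t) = M/(n_e·A·√(4πDt)) · exp(−(x−vt)²/(4Dt)), with n_e·A the pore (flow) area.
Plume center vt = 0.270 × 924 = 249.48 m, so the well at 212 m is 37.48 m upgradient of the peak.
√(4πDt) = 74.58 m, giving peak height M/(n_e·A·√(4πDt)) = 325/(0.38 × 47.2 × 74.58) = 0.2430 kg/m³.
(x−vt)²/(4Dt) = (-37.48)²/(4 × 0.479 × 924) = 0.7935; exp(−0.7935) = 0.4523.
C = 0.2430 × 0.4523 = 0.110 kg/m³.

0.110 kg/m³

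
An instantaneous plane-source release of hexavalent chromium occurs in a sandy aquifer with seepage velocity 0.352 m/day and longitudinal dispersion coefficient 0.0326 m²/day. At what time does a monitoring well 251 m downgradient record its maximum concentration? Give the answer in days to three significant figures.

713 days

For the 1D instantaneous-source solution, setting ∂C/∂t = 0 at fixed x gives v²t² + 2Dt − x² = 0, so t = (√(D² + v²x²) − D)/v².
√(D² + v²x²) = √(0.0326² + 0.352² × 251²) = 88.35; v² = 0.123904.
t = (88.35 − 0.0326)/0.123904 = 713 days (vs. the pure-advection estimate x/v = 713 d).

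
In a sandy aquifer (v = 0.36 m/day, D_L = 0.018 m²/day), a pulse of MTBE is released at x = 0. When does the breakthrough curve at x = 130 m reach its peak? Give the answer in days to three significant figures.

361 days

For the 1D instantaneous-source solution, setting ∂C/∂t = 0 at fixed x gives v²t² + 2Dt − x² = 0, so t = (√(D² + v²x²) − D)/v².
√(D² + v²x²) = √(0.018² + 0.36² × 130²) = 46.80; v² = 0.1296.
t = (46.80 − 0.018)/0.1296 = 361 days (vs. the pure-advection estimate x/v = 361 d).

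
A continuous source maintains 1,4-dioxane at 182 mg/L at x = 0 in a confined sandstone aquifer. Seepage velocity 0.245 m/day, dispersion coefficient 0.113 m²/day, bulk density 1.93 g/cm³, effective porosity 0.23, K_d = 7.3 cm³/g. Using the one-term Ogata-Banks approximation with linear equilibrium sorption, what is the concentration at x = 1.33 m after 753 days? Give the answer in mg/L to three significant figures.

153 mg/L

Retardation factor R = 1 + ρ_b·K_d/n = 1 + 1.93 × 7.3/0.23 = 62.26.
Sorption retards both mechanisms: v_R = v/R = 0.003935 m/day, D_R = D/R = 0.001815 m²/day.
v_R·t = 0.003935 × 753 = 2.963055 m; 2√(D_R t) = 2.338 m; argument = (1.33 − 2.963055)/2.338 = -0.6985.
C = C₀ × ½·erfc(-0.6985) = 182 × 0.8384 = 153 mg/L.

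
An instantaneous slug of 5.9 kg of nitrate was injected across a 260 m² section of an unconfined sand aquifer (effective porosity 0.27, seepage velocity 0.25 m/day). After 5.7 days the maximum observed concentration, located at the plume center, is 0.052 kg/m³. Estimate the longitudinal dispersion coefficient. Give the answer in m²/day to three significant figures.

0.0365 m²/day

At the plume center C_max = M/(n_e·A·√(4πDt)), so D = M²/(4πt·(n_e·A·C_max)²).
n_e·A·C_max = 0.27 × 260 × 0.052 = 3.650 kg/m.
D = 5.9²/(4π × 5.7 × 3.650²) = 0.0365 m²/day.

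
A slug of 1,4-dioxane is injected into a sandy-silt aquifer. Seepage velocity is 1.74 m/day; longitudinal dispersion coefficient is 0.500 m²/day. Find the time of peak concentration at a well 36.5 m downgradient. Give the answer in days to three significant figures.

20.8 days

For the 1D instantaneous-source solution, setting ∂C/∂t = 0 at fixed x gives v²t² + 2Dt − x² = 0, so t = (√(D² + v²x²) − D)/v².
√(D² + v²x²) = √(0.500² + 1.74² × 36.5²) = 63.51; v² = 3.0276.
t = (63.51 − 0.500)/3.0276 = 20.8 days (vs. the pure-advection estimate x/v = 21.0 d).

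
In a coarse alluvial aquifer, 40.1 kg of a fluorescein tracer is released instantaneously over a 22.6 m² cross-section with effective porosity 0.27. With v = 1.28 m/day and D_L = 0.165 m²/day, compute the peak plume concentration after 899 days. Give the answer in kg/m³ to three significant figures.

0.152 kg/m³

The peak of an instantaneous 1D plume sits at x = vt; there the Gaussian factor is 1 and C_max = M/(n_e·A·√(4πDt)), where n_e·A is the pore area the mass is dissolved in.
√(4πDt) = √(4π × 0.165 × 899) = 43.17 m, so C_max = 40.1/(0.27 × 22.6 × 43.17) = 0.152 kg/m³.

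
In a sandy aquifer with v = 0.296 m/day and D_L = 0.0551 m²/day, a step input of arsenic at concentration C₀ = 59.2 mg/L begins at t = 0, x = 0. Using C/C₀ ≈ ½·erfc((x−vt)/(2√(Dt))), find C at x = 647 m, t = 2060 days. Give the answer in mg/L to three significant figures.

For a continuous step input, C/C₀ ≈ ½·erfc((x−vt)/(2√(Dt))).
vt = 0.296 × 2060 = 609.76 m and 2√(Dt) = 2√(0.0551 × 2060) = 21.31 m.
Argument (x−vt)/(2√(Dt)) = (647 − 609.76)/21.31 = 1.748; ½·erfc(1.748) = 0.006717.
C = 59.2 × 0.006717 = 0.398 mg/L.

0.398 mg/L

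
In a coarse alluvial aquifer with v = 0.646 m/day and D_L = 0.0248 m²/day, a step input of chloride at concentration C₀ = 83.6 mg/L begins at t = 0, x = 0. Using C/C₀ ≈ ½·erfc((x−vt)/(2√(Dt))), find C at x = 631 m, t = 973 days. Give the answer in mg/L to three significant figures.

For a continuous step input, C/C₀ ≈ ½·erfc((x−vt)/(2√(Dt))).
vt = 0.646 × 973 = 628.558 m and 2√(Dt) = 2√(0.0248 × 973) = 9.825 m.
Argument (x−vt)/(2√(Dt)) = (631 − 628.558)/9.825 = 0.2485; ½·erfc(0.2485) = 0.3626.
C = 83.6 × 0.3626 = 30.3 mg/L.

30.3 mg/L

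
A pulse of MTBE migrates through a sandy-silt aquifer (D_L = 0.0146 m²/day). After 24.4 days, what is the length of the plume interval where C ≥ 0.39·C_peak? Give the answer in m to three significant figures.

2.32 m

The plume is Gaussian with σ = √(2Dt) = √(2 × 0.0146 × 24.4) = 0.8441 m.
C/C_peak = exp(−Δx²/(2σ²)) = 0.39 ⇒ Δx = σ·√(−2 ln 0.39) = 0.8441 × 1.372 = 1.158 m.
Width = 2Δx = 2.32 m.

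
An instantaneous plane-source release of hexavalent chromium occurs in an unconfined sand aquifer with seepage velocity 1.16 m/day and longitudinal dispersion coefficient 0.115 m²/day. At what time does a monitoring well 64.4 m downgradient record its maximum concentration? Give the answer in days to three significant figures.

For the 1D instantaneous-source solution, setting ∂C/∂t = 0 at fixed x gives v²t² + 2Dt − x² = 0, so t = (√(D² + v²x²) − D)/v².
√(D² + v²x²) = √(0.115² + 1.16² × 64.4²) = 74.70; v² = 1.3456.
t = (74.70 − 0.115)/1.3456 = 55.4 days (vs. the pure-advection estimate x/v = 55.5 d).

55.4 days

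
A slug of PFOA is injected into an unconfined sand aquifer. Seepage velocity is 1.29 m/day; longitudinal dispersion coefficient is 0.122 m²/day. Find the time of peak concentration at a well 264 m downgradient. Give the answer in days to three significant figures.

205 days

For the 1D instantaneous-source solution, setting ∂C/∂t = 0 at fixed x gives v²t² + 2Dt − x² = 0, so t = (√(D² + v²x²) − D)/v².
√(D² + v²x²) = √(0.122² + 1.29² × 264²) = 340.6; v² = 1.6641.
t = (340.6 − 0.122)/1.6641 = 205 days (vs. the pure-advection estimate x/v = 205 d).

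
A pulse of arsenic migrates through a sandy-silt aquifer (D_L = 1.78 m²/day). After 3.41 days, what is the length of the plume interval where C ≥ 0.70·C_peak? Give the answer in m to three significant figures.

The plume is Gaussian with σ = √(2Dt) = √(2 × 1.78 × 3.41) = 3.484 m.
C/C_peak = exp(−Δx²/(2σ²)) = 0.70 ⇒ Δx = σ·√(−2 ln 0.70) = 3.484 × 0.8446 = 2.943 m.
Width = 2Δx = 5.89 m.

5.89 m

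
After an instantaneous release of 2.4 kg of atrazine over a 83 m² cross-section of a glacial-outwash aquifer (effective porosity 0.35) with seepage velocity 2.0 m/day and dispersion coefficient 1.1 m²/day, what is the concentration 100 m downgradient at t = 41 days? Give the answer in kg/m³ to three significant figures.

0.000576 kg/m³

For an instantaneous plane source, C(x,t) = M/(n_e·A·√(4πDt)) · exp(−(x−vt)²/(4Dt)), with n_e·A the pore (flow) area.
Plume center vt = 2.0 × 41 = 82 m, so the well at 100 m is 18 m downgradient of the peak.
√(4πDt) = 23.81 m, giving peak height M/(n_e·A·√(4πDt)) = 2.4/(0.35 × 83 × 23.81) = 0.003470 kg/m³.
(x−vt)²/(4Dt) = (18)²/(4 × 1.1 × 41) = 1.796; exp(−1.796) = 0.1660.
C = 0.003470 × 0.1660 = 0.000576 kg/m³.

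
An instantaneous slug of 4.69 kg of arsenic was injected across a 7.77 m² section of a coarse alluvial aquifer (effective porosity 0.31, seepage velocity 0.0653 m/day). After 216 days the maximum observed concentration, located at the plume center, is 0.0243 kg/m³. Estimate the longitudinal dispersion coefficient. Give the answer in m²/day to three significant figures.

2.37 m²/day

At the plume center C_max = M/(n_e·A·√(4πDt)), so D = M²/(4πt·(n_e·A·C_max)²).
n_e·A·C_max = 0.31 × 7.77 × 0.0243 = 0.05853 kg/m.
D = 4.69²/(4π × 216 × 0.05853²) = 2.37 m²/day.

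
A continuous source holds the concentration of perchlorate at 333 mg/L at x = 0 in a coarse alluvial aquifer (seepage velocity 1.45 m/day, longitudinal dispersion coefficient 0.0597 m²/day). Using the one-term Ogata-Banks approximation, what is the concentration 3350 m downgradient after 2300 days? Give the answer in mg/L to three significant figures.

60.8 mg/L

For a continuous step input, C/C₀ ≈ ½·erfc((x−vt)/(2√(Dt))).
vt = 1.45 × 2300 = 3335 m and 2√(Dt) = 2√(0.0597 × 2300) = 23.44 m.
Argument (x−vt)/(2√(Dt)) = (3350 − 3335)/23.44 = 0.6399; ½·erfc(0.6399) = 0.1827.
C = 333 × 0.1827 = 60.8 mg/L.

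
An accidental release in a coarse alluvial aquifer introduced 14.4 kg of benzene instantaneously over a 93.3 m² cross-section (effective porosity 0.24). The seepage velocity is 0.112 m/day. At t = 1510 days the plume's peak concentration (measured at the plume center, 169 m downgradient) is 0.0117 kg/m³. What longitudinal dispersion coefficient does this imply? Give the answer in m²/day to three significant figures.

0.159 m²/day

At the plume center C_max = M/(n_e·A·√(4πDt)), so D = M²/(4πt·(n_e·A·C_max)²).
n_e·A·C_max = 0.24 × 93.3 × 0.0117 = 0.2620 kg/m.
D = 14.4²/(4π × 1510 × 0.2620²) = 0.159 m²/day.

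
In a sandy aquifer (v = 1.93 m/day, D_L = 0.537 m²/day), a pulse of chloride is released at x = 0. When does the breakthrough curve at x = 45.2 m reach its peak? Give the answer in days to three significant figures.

23.3 days

For the 1D instantaneous-source solution, setting ∂C/∂t = 0 at fixed x gives v²t² + 2Dt − x² = 0, so t = (√(D² + v²x²) − D)/v².
√(D² + v²x²) = √(0.537² + 1.93² × 45.2²) = 87.24; v² = 3.7249.
t = (87.24 − 0.537)/3.7249 = 23.3 days (vs. the pure-advection estimate x/v = 23.4 d).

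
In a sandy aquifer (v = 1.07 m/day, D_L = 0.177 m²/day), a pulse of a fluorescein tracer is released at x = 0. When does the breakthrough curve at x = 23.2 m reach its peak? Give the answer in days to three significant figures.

For the 1D instantaneous-source solution, setting ∂C/∂t = 0 at fixed x gives v²t² + 2Dt − x² = 0, so t = (√(D² + v²x²) − D)/v².
√(D² + v²x²) = √(0.177² + 1.07² × 23.2²) = 24.82; v² = 1.1449.
t = (24.82 − 0.177)/1.1449 = 21.5 days (vs. the pure-advection estimate x/v = 21.7 d).

21.5 days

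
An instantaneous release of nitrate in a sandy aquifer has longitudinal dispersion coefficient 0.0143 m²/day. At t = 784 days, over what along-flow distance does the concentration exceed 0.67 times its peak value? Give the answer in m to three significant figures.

The plume is Gaussian with σ = √(2Dt) = √(2 × 0.0143 × 784) = 4.735 m.
C/C_peak = exp(−Δx²/(2σ²)) = 0.67 ⇒ Δx = σ·√(−2 ln 0.67) = 4.735 × 0.8950 = 4.238 m.
Width = 2Δx = 8.48 m.

8.48 m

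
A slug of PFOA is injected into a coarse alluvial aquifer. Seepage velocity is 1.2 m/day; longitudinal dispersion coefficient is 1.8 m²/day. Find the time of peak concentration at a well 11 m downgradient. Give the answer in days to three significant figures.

For the 1D instantaneous-source solution, setting ∂C/∂t = 0 at fixed x gives v²t² + 2Dt − x² = 0, so t = (√(D² + v²x²) − D)/v².
√(D² + v²x²) = √(1.8² + 1.2² × 11²) = 13.32; v² = 1.44.
t = (13.32 − 1.8)/1.44 = 8.00 days (vs. the pure-advection estimate x/v = 9.17 d).

8.00 days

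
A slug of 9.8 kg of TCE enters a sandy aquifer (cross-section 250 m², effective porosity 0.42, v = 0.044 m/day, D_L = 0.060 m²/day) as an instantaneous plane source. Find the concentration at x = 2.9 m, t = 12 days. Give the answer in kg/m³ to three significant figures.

0.00440 kg/m³

For an instantaneous plane source, C(x,t) = M/(n_e·A·√(4πDt)) · exp(−(x−vt)²/(4Dt)), with n_e·A the pore (flow) area.
Plume center vt = 0.044 × 12 = 0.528 m, so the well at 2.9 m is 2.372 m downgradient of the peak.
√(4πDt) = 3.008 m, giving peak height M/(n_e·A·√(4πDt)) = 9.8/(0.42 × 250 × 3.008) = 0.03103 kg/m³.
(x−vt)²/(4Dt) = (2.372)²/(4 × 0.060 × 12) = 1.954; exp(−1.954) = 0.1417.
C = 0.03103 × 0.1417 = 0.00440 kg/m³.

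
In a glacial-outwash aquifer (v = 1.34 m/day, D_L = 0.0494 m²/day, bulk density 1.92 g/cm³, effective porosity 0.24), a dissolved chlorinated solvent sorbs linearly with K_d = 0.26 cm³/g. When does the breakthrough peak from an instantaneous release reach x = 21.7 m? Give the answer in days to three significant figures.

49.8 days

Retardation factor R = 1 + ρ_b·K_d/n = 1 + 1.92 × 0.26/0.24 = 3.080.
Sorption retards both mechanisms: v_R = v/R = 0.4351 m/day, D_R = D/R = 0.01604 m²/day.
Peak time from v_R²t² + 2D_R t − x² = 0: t = (√(D_R² + v_R²x²) − D_R)/v_R².
√(D_R² + v_R²x²) = √(0.01604² + 0.4351² × 21.7²) = 9.442; v_R² = 0.1893.
t = (9.442 − 0.01604)/0.1893 = 49.8 days.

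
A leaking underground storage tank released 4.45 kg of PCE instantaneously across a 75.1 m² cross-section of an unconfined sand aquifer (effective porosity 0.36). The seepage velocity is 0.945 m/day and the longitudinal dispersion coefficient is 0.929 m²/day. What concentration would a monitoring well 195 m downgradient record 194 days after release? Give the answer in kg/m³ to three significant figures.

For an instantaneous plane source, C(x,t) = M/(n_e·A·√(4πDt)) · exp(−(x−vt)²/(4Dt)), with n_e·A the pore (flow) area.
Plume center vt = 0.945 × 194 = 183.33 m, so the well at 195 m is 11.67 m downgradient of the peak.
√(4πDt) = 47.59 m, giving peak height M/(n_e·A·√(4πDt)) = 4.45/(0.36 × 75.1 × 47.59) = 0.003459 kg/m³.
(x−vt)²/(4Dt) = (11.67)²/(4 × 0.929 × 194) = 0.1889; exp(−0.1889) = 0.8279.
C = 0.003459 × 0.8279 = 0.00286 kg/m³.

0.00286 kg/m³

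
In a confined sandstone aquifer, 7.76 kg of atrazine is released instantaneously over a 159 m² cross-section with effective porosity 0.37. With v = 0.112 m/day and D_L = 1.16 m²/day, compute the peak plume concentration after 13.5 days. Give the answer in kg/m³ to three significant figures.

The peak of an instantaneous 1D plume sits at x = vt; there the Gaussian factor is 1 and C_max = M/(n_e·A·√(4πDt)), where n_e·A is the pore area the mass is dissolved in.
√(4πDt) = √(4π × 1.16 × 13.5) = 14.03 m, so C_max = 7.76/(0.37 × 159 × 14.03) = 0.00940 kg/m³.

0.00940 kg/m³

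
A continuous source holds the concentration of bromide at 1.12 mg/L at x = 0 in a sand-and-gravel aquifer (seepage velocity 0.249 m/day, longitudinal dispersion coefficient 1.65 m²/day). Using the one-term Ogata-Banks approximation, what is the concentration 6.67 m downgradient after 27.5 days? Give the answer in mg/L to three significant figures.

For a continuous step input, C/C₀ ≈ ½·erfc((x−vt)/(2√(Dt))).
vt = 0.249 × 27.5 = 6.8475 m and 2√(Dt) = 2√(1.65 × 27.5) = 13.47 m.
Argument (x−vt)/(2√(Dt)) = (6.67 − 6.8475)/13.47 = -0.01318; ½·erfc(-0.01318) = 0.5074.
C = 1.12 × 0.5074 = 0.568 mg/L.

0.568 mg/L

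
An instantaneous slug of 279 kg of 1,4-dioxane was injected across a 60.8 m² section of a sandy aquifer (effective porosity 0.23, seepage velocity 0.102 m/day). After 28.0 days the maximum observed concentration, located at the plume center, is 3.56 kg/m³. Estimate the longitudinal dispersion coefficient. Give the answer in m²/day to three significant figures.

At the plume center C_max = M/(n_e·A·√(4πDt)), so D = M²/(4πt·(n_e·A·C_max)²).
n_e·A·C_max = 0.23 × 60.8 × 3.56 = 49.78 kg/m.
D = 279²/(4π × 28.0 × 49.78²) = 0.0893 m²/day.

0.0893 m²/day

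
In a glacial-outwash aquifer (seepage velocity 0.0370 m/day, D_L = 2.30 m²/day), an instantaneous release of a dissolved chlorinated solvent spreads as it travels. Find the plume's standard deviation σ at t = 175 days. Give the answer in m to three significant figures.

Dispersive spreading gives a Gaussian with σ² = 2Dt; advection only shifts the center.
σ = √(2 × 2.30 × 175) = 28.4 m.

28.4 m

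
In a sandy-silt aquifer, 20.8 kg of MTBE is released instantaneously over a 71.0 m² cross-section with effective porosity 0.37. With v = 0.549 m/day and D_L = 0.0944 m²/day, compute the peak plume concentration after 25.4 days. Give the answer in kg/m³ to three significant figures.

The peak of an instantaneous 1D plume sits at x = vt; there the Gaussian factor is 1 and C_max = M/(n_e·A·√(4πDt)), where n_e·A is the pore area the mass is dissolved in.
√(4πDt) = √(4π × 0.0944 × 25.4) = 5.489 m, so C_max = 20.8/(0.37 × 71.0 × 5.489) = 0.144 kg/m³.

0.144 kg/m³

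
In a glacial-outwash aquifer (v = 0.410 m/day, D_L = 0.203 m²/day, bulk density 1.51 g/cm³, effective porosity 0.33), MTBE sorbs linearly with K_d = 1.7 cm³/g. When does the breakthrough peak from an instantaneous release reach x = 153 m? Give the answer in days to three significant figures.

3270 days

Retardation factor R = 1 + ρ_b·K_d/n = 1 + 1.51 × 1.7/0.33 = 8.779.
Sorption retards both mechanisms: v_R = v/R = 0.04670 m/day, D_R = D/R = 0.02312 m²/day.
Peak time from v_R²t² + 2D_R t − x² = 0: t = (√(D_R² + v_R²x²) − D_R)/v_R².
√(D_R² + v_R²x²) = √(0.02312² + 0.04670² × 153²) = 7.145; v_R² = 0.002181.
t = (7.145 − 0.02312)/0.002181 = 3270 days.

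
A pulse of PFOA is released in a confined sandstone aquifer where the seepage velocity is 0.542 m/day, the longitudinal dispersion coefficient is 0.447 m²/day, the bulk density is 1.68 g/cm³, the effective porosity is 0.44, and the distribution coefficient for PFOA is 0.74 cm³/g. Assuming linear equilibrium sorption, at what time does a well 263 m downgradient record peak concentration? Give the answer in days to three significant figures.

Retardation factor R = 1 + ρ_b·K_d/n = 1 + 1.68 × 0.74/0.44 = 3.825.
Sorption retards both mechanisms: v_R = v/R = 0.1417 m/day, D_R = D/R = 0.1169 m²/day.
Peak time from v_R²t² + 2D_R t − x² = 0: t = (√(D_R² + v_R²x²) − D_R)/v_R².
√(D_R² + v_R²x²) = √(0.1169² + 0.1417² × 263²) = 37.27; v_R² = 0.02008.
t = (37.27 − 0.1169)/0.02008 = 1850 days.

1850 days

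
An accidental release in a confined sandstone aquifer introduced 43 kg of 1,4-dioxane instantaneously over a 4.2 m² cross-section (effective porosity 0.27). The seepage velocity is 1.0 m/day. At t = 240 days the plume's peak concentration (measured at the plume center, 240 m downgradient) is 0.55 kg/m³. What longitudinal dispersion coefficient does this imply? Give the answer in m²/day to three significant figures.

At the plume center C_max = M/(n_e·A·√(4πDt)), so D = M²/(4πt·(n_e·A·C_max)²).
n_e·A·C_max = 0.27 × 4.2 × 0.55 = 0.6237 kg/m.
D = 43²/(4π × 240 × 0.6237²) = 1.58 m²/day.

1.58 m²/day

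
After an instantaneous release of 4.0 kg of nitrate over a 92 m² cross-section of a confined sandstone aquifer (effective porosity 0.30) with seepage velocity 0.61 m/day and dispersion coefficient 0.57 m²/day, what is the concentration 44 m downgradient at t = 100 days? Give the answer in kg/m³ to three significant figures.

For an instantaneous plane source, C(x,t) = M/(n_e·A·√(4πDt)) · exp(−(x−vt)²/(4Dt)), with n_e·A the pore (flow) area.
Plume center vt = 0.61 × 100 = 61 m, so the well at 44 m is 17 m upgradient of the peak.
√(4πDt) = 26.76 m, giving peak height M/(n_e·A·√(4πDt)) = 4.0/(0.30 × 92 × 26.76) = 0.005416 kg/m³.
(x−vt)²/(4Dt) = (-17)²/(4 × 0.57 × 100) = 1.268; exp(−1.268) = 0.2814.
C = 0.005416 × 0.2814 = 0.00152 kg/m³.

0.00152 kg/m³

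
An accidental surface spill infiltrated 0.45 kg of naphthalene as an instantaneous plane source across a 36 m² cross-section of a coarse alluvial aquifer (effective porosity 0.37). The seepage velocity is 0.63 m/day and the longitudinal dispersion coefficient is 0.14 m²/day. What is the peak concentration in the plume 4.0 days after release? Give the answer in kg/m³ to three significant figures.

The peak of an instantaneous 1D plume sits at x = vt; there the Gaussian factor is 1 and C_max = M/(n_e·A·√(4πDt)), where n_e·A is the pore area the mass is dissolved in.
√(4πDt) = √(4π × 0.14 × 4.0) = 2.653 m, so C_max = 0.45/(0.37 × 36 × 2.653) = 0.0127 kg/m³.

0.0127 kg/m³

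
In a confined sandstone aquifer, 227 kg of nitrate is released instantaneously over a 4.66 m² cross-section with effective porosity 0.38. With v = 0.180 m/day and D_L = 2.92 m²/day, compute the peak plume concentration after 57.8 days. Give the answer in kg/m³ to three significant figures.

The peak of an instantaneous 1D plume sits at x = vt; there the Gaussian factor is 1 and C_max = M/(n_e·A·√(4πDt)), where n_e·A is the pore area the mass is dissolved in.
√(4πDt) = √(4π × 2.92 × 57.8) = 46.05 m, so C_max = 227/(0.38 × 4.66 × 46.05) = 2.78 kg/m³.

2.78 kg/m³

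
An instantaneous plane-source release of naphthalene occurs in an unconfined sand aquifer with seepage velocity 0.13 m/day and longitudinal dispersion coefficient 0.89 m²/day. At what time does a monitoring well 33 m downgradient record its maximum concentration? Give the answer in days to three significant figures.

For the 1D instantaneous-source solution, setting ∂C/∂t = 0 at fixed x gives v²t² + 2Dt − x² = 0, so t = (√(D² + v²x²) − D)/v².
√(D² + v²x²) = √(0.89² + 0.13² × 33²) = 4.381; v² = 0.0169.
t = (4.381 − 0.89)/0.0169 = 207 days (vs. the pure-advection estimate x/v = 254 d).

207 days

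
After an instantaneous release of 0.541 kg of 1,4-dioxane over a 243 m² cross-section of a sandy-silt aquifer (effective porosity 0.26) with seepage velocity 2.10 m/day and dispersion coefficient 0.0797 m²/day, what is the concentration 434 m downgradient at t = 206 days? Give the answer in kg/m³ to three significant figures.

For an instantaneous plane source, C(x,t) = M/(n_e·A·√(4πDt)) · exp(−(x−vt)²/(4Dt)), with n_e·A the pore (flow) area.
Plume center vt = 2.10 × 206 = 432.6 m, so the well at 434 m is 1.4 m downgradient of the peak.
√(4πDt) = 14.36 m, giving peak height M/(n_e·A·√(4πDt)) = 0.541/(0.26 × 243 × 14.36) = 0.0005963 kg/m³.
(x−vt)²/(4Dt) = (1.4)²/(4 × 0.0797 × 206) = 0.02984; exp(−0.02984) = 0.9706.
C = 0.0005963 × 0.9706 = 0.000579 kg/m³.

0.000579 kg/m³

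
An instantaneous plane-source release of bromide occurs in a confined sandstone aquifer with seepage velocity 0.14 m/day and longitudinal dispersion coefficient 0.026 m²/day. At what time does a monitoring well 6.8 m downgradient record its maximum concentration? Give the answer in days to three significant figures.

47.3 days

For the 1D instantaneous-source solution, setting ∂C/∂t = 0 at fixed x gives v²t² + 2Dt − x² = 0, so t = (√(D² + v²x²) − D)/v².
√(D² + v²x²) = √(0.026² + 0.14² × 6.8²) = 0.9524; v² = 0.0196.
t = (0.9524 − 0.026)/0.0196 = 47.3 days (vs. the pure-advection estimate x/v = 48.6 d).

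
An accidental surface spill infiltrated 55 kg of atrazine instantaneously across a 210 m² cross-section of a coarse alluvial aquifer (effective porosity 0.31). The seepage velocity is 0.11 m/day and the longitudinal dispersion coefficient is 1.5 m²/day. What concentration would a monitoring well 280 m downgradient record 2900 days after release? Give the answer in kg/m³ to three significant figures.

For an instantaneous plane source, C(x,t) = M/(n_e·A·√(4πDt)) · exp(−(x−vt)²/(4Dt)), with n_e·A the pore (flow) area.
Plume center vt = 0.11 × 2900 = 319 m, so the well at 280 m is 39 m upgradient of the peak.
√(4πDt) = 233.8 m, giving peak height M/(n_e·A·√(4πDt)) = 55/(0.31 × 210 × 233.8) = 0.003614 kg/m³.
(x−vt)²/(4Dt) = (-39)²/(4 × 1.5 × 2900) = 0.08741; exp(−0.08741) = 0.9163.
C = 0.003614 × 0.9163 = 0.00331 kg/m³.

0.00331 kg/m³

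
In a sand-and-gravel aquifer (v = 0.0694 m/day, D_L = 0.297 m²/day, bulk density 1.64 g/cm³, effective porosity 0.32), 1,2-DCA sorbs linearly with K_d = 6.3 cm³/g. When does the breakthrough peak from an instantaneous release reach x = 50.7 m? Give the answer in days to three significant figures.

Retardation factor R = 1 + ρ_b·K_d/n = 1 + 1.64 × 6.3/0.32 = 33.29.
Sorption retards both mechanisms: v_R = v/R = 0.002085 m/day, D_R = D/R = 0.008922 m²/day.
Peak time from v_R²t² + 2D_R t − x² = 0: t = (√(D_R² + v_R²x²) − D_R)/v_R².
√(D_R² + v_R²x²) = √(0.008922² + 0.002085² × 50.7²) = 0.1061; v_R² = 4.347e-06.
t = (0.1061 − 0.008922)/4.347e-06 = 22400 days.

22400 days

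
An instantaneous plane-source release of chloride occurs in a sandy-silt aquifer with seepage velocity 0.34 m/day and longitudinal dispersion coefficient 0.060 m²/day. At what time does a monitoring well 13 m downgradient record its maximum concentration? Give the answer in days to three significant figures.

37.7 days

For the 1D instantaneous-source solution, setting ∂C/∂t = 0 at fixed x gives v²t² + 2Dt − x² = 0, so t = (√(D² + v²x²) − D)/v².
√(D² + v²x²) = √(0.060² + 0.34² × 13²) = 4.420; v² = 0.1156.
t = (4.420 − 0.060)/0.1156 = 37.7 days (vs. the pure-advection estimate x/v = 38.2 d).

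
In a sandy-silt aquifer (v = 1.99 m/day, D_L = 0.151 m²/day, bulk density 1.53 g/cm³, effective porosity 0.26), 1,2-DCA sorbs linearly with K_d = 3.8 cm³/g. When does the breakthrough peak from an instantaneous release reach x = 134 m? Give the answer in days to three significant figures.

1570 days

Retardation factor R = 1 + ρ_b·K_d/n = 1 + 1.53 × 3.8/0.26 = 23.36.
Sorption retards both mechanisms: v_R = v/R = 0.08519 m/day, D_R = D/R = 0.006464 m²/day.
Peak time from v_R²t² + 2D_R t − x² = 0: t = (√(D_R² + v_R²x²) − D_R)/v_R².
√(D_R² + v_R²x²) = √(0.006464² + 0.08519² × 134²) = 11.42; v_R² = 0.007257.
t = (11.42 − 0.006464)/0.007257 = 1570 days.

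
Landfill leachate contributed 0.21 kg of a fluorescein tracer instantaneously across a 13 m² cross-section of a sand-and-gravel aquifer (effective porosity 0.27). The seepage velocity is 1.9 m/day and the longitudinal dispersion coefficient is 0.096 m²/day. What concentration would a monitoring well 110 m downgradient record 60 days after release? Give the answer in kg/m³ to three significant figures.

0.00351 kg/m³

For an instantaneous plane source, C(x,t) = M/(n_e·A·√(4πDt)) · exp(−(x−vt)²/(4Dt)), with n_e·A the pore (flow) area.
Plume center vt = 1.9 × 60 = 114 m, so the well at 110 m is 4 m upgradient of the peak.
√(4πDt) = 8.508 m, giving peak height M/(n_e·A·√(4πDt)) = 0.21/(0.27 × 13 × 8.508) = 0.007032 kg/m³.
(x−vt)²/(4Dt) = (-4)²/(4 × 0.096 × 60) = 0.6944; exp(−0.6944) = 0.4994.
C = 0.007032 × 0.4994 = 0.00351 kg/m³.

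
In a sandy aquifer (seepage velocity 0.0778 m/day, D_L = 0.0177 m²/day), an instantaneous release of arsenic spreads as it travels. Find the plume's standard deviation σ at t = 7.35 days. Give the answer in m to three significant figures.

Dispersive spreading gives a Gaussian with σ² = 2Dt; advection only shifts the center.
σ = √(2 × 0.0177 × 7.35) = 0.510 m.

0.510 m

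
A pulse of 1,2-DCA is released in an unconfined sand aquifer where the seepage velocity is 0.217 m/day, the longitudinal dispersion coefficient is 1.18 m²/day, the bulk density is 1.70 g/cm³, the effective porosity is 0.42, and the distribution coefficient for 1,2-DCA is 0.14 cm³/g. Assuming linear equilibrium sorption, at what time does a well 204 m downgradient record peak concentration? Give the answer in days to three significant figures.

Retardation factor R = 1 + ρ_b·K_d/n = 1 + 1.70 × 0.14/0.42 = 1.567.
Sorption retards both mechanisms: v_R = v/R = 0.1385 m/day, D_R = D/R = 0.7530 m²/day.
Peak time from v_R²t² + 2D_R t − x² = 0: t = (√(D_R² + v_R²x²) − D_R)/v_R².
√(D_R² + v_R²x²) = √(0.7530² + 0.1385² × 204²) = 28.26; v_R² = 0.01918.
t = (28.26 − 0.7530)/0.01918 = 1430 days.

1430 days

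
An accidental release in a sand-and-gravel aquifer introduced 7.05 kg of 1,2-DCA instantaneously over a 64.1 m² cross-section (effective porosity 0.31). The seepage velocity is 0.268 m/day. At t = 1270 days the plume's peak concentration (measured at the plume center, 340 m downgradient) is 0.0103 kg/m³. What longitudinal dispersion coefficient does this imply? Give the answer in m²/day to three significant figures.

0.0743 m²/day

At the plume center C_max = M/(n_e·A·√(4πDt)), so D = M²/(4πt·(n_e·A·C_max)²).
n_e·A·C_max = 0.31 × 64.1 × 0.0103 = 0.2047 kg/m.
D = 7.05²/(4π × 1270 × 0.2047²) = 0.0743 m²/day.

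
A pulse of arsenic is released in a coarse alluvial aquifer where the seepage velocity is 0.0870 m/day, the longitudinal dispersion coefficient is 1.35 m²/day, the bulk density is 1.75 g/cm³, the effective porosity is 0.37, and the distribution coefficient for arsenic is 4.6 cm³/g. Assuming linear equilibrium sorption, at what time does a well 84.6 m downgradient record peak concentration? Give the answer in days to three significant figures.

Retardation factor R = 1 + ρ_b·K_d/n = 1 + 1.75 × 4.6/0.37 = 22.76.
Sorption retards both mechanisms: v_R = v/R = 0.003822 m/day, D_R = D/R = 0.05931 m²/day.
Peak time from v_R²t² + 2D_R t − x² = 0: t = (√(D_R² + v_R²x²) − D_R)/v_R².
√(D_R² + v_R²x²) = √(0.05931² + 0.003822² × 84.6²) = 0.3287; v_R² = 1.461e-05.
t = (0.3287 − 0.05931)/1.461e-05 = 18400 days.

18400 days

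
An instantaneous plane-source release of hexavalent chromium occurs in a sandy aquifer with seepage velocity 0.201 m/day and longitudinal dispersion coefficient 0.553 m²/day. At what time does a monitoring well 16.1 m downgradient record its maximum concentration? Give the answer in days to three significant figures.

67.6 days

For the 1D instantaneous-source solution, setting ∂C/∂t = 0 at fixed x gives v²t² + 2Dt − x² = 0, so t = (√(D² + v²x²) − D)/v².
√(D² + v²x²) = √(0.553² + 0.201² × 16.1²) = 3.283; v² = 0.040401.
t = (3.283 − 0.553)/0.040401 = 67.6 days (vs. the pure-advection estimate x/v = 80.1 d).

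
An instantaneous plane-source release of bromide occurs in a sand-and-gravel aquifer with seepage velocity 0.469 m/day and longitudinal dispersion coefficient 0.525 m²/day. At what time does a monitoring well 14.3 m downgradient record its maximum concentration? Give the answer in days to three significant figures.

For the 1D instantaneous-source solution, setting ∂C/∂t = 0 at fixed x gives v²t² + 2Dt − x² = 0, so t = (√(D² + v²x²) − D)/v².
√(D² + v²x²) = √(0.525² + 0.469² × 14.3²) = 6.727; v² = 0.219961.
t = (6.727 − 0.525)/0.219961 = 28.2 days (vs. the pure-advection estimate x/v = 30.5 d).

28.2 days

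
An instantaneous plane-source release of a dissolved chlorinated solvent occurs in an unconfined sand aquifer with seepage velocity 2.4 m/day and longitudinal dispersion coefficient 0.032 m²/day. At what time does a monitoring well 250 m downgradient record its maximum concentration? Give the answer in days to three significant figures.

104 days

For the 1D instantaneous-source solution, setting ∂C/∂t = 0 at fixed x gives v²t² + 2Dt − x² = 0, so t = (√(D² + v²x²) − D)/v².
√(D² + v²x²) = √(0.032² + 2.4² × 250²) = 600.0; v² = 5.76.
t = (600.0 − 0.032)/5.76 = 104 days (vs. the pure-advection estimate x/v = 104 d).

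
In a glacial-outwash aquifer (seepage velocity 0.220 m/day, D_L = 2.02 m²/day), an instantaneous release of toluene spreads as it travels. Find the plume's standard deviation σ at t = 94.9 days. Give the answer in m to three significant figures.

19.6 m

Dispersive spreading gives a Gaussian with σ² = 2Dt; advection only shifts the center.
σ = √(2 × 2.02 × 94.9) = 19.6 m.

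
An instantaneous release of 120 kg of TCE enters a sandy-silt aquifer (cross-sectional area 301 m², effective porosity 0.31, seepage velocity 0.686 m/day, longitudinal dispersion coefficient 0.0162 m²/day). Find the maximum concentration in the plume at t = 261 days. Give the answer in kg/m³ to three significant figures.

0.176 kg/m³

The peak of an instantaneous 1D plume sits at x = vt; there the Gaussian factor is 1 and C_max = M/(n_e·A·√(4πDt)), where n_e·A is the pore area the mass is dissolved in.
√(4πDt) = √(4π × 0.0162 × 261) = 7.289 m, so C_max = 120/(0.31 × 301 × 7.289) = 0.176 kg/m³.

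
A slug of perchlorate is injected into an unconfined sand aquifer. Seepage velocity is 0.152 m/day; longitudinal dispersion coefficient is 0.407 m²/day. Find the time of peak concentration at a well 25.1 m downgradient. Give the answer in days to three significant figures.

For the 1D instantaneous-source solution, setting ∂C/∂t = 0 at fixed x gives v²t² + 2Dt − x² = 0, so t = (√(D² + v²x²) − D)/v².
√(D² + v²x²) = √(0.407² + 0.152² × 25.1²) = 3.837; v² = 0.023104.
t = (3.837 − 0.407)/0.023104 = 148 days (vs. the pure-advection estimate x/v = 165 d).

148 days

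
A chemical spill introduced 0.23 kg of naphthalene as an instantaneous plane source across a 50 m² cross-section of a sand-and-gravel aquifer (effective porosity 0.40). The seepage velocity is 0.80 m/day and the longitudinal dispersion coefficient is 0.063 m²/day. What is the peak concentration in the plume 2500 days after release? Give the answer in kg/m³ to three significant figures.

0.000258 kg/m³

The peak of an instantaneous 1D plume sits at x = vt; there the Gaussian factor is 1 and C_max = M/(n_e·A·√(4πDt)), where n_e·A is the pore area the mass is dissolved in.
√(4πDt) = √(4π × 0.063 × 2500) = 44.49 m, so C_max = 0.23/(0.40 × 50 × 44.49) = 0.000258 kg/m³.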